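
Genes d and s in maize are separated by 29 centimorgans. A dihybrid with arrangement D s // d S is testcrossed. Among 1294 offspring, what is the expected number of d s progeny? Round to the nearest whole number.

188

A map distance of 29 centimorgans corresponds to a recombination frequency of 0.290.
The F1 is D s / d S, so d s is a recombinant gamete class with expected frequency r/2 = 0.290/2 = 0.1450.
Expected number = 0.1450 × 1294 = 187.63 ≈ 188.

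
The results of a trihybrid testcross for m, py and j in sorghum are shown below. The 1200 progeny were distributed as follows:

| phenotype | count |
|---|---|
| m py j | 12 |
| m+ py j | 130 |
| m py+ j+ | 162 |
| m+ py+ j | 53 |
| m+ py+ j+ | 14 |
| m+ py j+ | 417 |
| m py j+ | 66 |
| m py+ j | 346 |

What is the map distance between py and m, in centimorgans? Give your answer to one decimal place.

12.1 centimorgans

The two most frequent reciprocal classes, m py+ j and m+ py j+, are the parental types, so the F1 was m py+ j / m+ py j+.
The two rarest classes, m py j and m+ py+ j+, are the double crossovers. Comparing them with the parentals, only the py allele has switched, so py is the middle locus and the order is m – py – j.
Crossovers in the m–py interval produce the single-crossover classes m+ py+ j and m py j+ (53 + 66 = 119) plus the double crossovers (26).
RF(m–py) = (119 + 26) / 1200 = 145/1200 = 0.1208 → 12.1 centimorgans.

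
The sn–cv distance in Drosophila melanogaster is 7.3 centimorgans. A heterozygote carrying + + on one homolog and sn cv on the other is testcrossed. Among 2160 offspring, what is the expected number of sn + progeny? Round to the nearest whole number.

79

A map distance of 7.3 centimorgans corresponds to a recombination frequency of 0.073.
The F1 is + + / sn cv, so sn + is a recombinant gamete class with expected frequency r/2 = 0.073/2 = 0.0365.
Expected number = 0.0365 × 2160 = 78.84 ≈ 79.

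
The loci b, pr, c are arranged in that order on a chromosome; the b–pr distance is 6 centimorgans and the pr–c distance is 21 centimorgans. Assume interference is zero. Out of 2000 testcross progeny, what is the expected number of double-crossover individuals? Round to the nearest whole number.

Map distances give recombination frequencies of 0.060 and 0.210 for the two intervals.
With no interference, expected double-crossover frequency = 0.060 × 0.210 = 0.01260.
Expected number = 0.01260 × 2000 = 25.20 ≈ 25.

25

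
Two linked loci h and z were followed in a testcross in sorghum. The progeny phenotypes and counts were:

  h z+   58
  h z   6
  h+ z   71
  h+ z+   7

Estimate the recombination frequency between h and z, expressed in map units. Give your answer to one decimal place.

The two most frequent classes, h+ z (71) and h z+ (58), are the parental types, so the F1 was h+ z / h z+.
The recombinant classes are h+ z+ and h z: 7 + 6 = 13.
Recombination frequency = 13/142 = 0.0915 ≈ 9.2%, i.e. 9.2 map units.

9.2 map units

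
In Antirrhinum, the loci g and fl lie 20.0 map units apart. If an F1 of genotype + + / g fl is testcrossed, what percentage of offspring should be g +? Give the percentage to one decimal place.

10.0%

A map distance of 20.0 map units corresponds to a recombination frequency of 0.200.
The F1 is + + / g fl, so g + is a recombinant gamete class with expected frequency r/2 = 0.200/2 = 0.1000.
That is 0.1000 = 10.0% of the progeny.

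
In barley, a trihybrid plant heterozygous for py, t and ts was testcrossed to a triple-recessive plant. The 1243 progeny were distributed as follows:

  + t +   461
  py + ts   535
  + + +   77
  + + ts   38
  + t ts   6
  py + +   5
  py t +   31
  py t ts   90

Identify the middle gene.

ts

The two most frequent reciprocal classes, py + ts and + t +, are the parental types, so the F1 was py + ts / + t +.
The two rarest classes, py + + and + t ts, are the double crossovers. Comparing them with the parentals, only the ts allele has switched, so ts is the middle locus and the order is py – ts – t.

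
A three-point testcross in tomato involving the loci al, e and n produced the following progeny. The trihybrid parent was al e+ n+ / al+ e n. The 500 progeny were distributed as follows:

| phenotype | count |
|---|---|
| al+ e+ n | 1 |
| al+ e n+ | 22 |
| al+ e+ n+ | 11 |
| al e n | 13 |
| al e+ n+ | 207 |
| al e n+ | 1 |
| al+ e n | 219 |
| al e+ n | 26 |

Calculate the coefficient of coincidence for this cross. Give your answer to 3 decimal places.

0.769

The two rarest classes, al e n+ and al+ e+ n, are the double crossovers. Comparing them with the parentals, only the e allele has switched, so e is the middle locus and the order is al – e – n.
al–e: (24 + 2)/500 = 0.0520; e–n: (48 + 2)/500 = 0.1000.
Expected DCO frequency = 0.0520 × 0.1000 ≈ 0.00520; observed = 2/500 ≈ 0.00400.
Coefficient of coincidence = 0.00400/0.00520 ≈ 0.769.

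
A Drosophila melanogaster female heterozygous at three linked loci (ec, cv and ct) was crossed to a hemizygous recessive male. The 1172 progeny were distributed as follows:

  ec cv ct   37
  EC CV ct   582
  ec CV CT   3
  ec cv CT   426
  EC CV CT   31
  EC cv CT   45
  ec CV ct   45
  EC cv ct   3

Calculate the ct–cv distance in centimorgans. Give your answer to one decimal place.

The two most frequent reciprocal classes, EC CV ct and ec cv CT, are the parental types, so the F1 was EC CV ct / ec cv CT.
The two rarest classes, EC cv ct and ec CV CT, are the double crossovers. Comparing them with the parentals, only the cv allele has switched, so cv is the middle locus and the order is ct – cv – ec.
Crossovers in the ct–cv interval produce the single-crossover classes EC CV CT and ec cv ct (31 + 37 = 68) plus the double crossovers (6).
RF(ct–cv) = (68 + 6) / 1172 = 74/1172 = 0.0631 → 6.3 centimorgans.

6.3 centimorgans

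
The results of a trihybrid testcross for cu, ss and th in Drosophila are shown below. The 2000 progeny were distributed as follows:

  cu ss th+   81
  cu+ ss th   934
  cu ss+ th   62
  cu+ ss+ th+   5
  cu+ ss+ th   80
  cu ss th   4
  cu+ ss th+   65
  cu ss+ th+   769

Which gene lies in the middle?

The two most frequent reciprocal classes, cu+ ss th and cu ss+ th+, are the parental types, so the F1 was cu+ ss th / cu ss+ th+.
The two rarest classes, cu ss th and cu+ ss+ th+, are the double crossovers. Comparing them with the parentals, only the cu allele has switched, so cu is the middle locus and the order is ss – cu – th.

cu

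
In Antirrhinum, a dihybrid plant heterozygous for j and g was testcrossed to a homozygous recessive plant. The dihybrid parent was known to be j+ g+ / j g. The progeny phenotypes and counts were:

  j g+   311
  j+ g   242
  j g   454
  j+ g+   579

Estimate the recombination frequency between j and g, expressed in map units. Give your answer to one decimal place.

34.9 map units

The recombinant classes are j+ g and j g+: 242 + 311 = 553.
Recombination frequency = 553/1586 = 0.3487 ≈ 34.9%, i.e. 34.9 map units.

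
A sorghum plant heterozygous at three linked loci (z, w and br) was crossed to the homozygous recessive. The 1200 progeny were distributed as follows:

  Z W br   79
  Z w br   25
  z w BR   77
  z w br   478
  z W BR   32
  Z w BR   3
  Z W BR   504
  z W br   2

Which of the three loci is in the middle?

The two most frequent reciprocal classes, z w br and Z W BR, are the parental types, so the F1 was z w br / Z W BR.
The two rarest classes, z W br and Z w BR, are the double crossovers. Comparing them with the parentals, only the w allele has switched, so w is the middle locus and the order is br – w – z.

w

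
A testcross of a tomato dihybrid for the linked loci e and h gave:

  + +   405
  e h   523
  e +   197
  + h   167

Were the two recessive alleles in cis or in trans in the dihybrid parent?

The two most frequent classes are + + (405) and e h (523); these are the parental (non-recombinant) types.
So the F1 carried + + on one chromosome and e h on the other — the recessive alleles are on the same chromosome (cis / coupling).

cis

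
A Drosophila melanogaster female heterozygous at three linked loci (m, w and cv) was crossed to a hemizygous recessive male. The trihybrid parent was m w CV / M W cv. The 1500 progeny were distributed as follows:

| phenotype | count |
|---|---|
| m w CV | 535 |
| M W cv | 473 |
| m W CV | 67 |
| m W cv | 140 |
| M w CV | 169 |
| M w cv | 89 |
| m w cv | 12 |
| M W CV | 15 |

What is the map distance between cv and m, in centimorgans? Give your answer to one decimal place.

The two rarest classes, m w cv and M W CV, are the double crossovers. Comparing them with the parentals, only the cv allele has switched, so cv is the middle locus and the order is w – cv – m.
Crossovers in the cv–m interval produce the single-crossover classes M w CV and m W cv (169 + 140 = 309) plus the double crossovers (27).
RF(cv–m) = (309 + 27) / 1500 = 336/1500 = 0.2240 → 22.4 centimorgans.

22.4 centimorgans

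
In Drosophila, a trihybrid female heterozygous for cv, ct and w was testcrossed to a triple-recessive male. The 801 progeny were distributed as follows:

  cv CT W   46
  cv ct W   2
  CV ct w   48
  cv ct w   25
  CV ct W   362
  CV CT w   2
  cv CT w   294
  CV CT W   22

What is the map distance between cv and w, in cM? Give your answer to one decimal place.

12.2 cM

The two most frequent reciprocal classes, cv CT w and CV ct W, are the parental types, so the F1 was cv CT w / CV ct W.
The two rarest classes, CV CT w and cv ct W, are the double crossovers. Comparing them with the parentals, only the cv allele has switched, so cv is the middle locus and the order is ct – cv – w.
Crossovers in the cv–w interval produce the single-crossover classes cv CT W and CV ct w (46 + 48 = 94) plus the double crossovers (4).
RF(cv–w) = (94 + 4) / 801 = 98/801 = 0.1223 → 12.2 cM.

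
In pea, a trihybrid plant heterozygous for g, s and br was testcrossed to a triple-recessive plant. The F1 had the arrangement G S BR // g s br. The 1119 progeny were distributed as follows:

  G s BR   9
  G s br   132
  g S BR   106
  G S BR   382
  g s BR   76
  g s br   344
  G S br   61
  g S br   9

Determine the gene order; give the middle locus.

The two rarest classes, G s BR and g S br, are the double crossovers. Comparing them with the parentals, only the s allele has switched, so s is the middle locus and the order is br – s – g.

s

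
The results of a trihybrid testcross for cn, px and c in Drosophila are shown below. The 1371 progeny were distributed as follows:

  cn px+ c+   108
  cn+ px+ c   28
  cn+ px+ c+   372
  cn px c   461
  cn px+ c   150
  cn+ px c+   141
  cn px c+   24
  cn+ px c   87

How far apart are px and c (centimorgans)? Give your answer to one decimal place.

The two most frequent reciprocal classes, cn px c and cn+ px+ c+, are the parental types, so the F1 was cn px c / cn+ px+ c+.
The two rarest classes, cn px c+ and cn+ px+ c, are the double crossovers. Comparing them with the parentals, only the c allele has switched, so c is the middle locus and the order is px – c – cn.
Crossovers in the px–c interval produce the single-crossover classes cn px+ c and cn+ px c+ (150 + 141 = 291) plus the double crossovers (52).
RF(px–c) = (291 + 52) / 1371 = 343/1371 = 0.2502 → 25.0 centimorgans.

25.0 centimorgans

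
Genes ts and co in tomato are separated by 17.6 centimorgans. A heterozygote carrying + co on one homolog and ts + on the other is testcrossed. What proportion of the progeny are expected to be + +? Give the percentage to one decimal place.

8.8%

A map distance of 17.6 centimorgans corresponds to a recombination frequency of 0.176.
The F1 is + co / ts +, so + + is a recombinant gamete class with expected frequency r/2 = 0.176/2 = 0.0880.
That is 0.0880 = 8.8% of the progeny.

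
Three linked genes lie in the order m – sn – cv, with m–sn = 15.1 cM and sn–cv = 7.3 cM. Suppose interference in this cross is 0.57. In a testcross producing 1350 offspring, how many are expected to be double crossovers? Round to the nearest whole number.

Map distances give recombination frequencies of 0.151 and 0.073 for the two intervals.
With interference 0.57 (so coincidence = 0.43), expected double-crossover frequency = 0.151 × 0.073 × 0.43 = 0.00474.
Expected number = 0.00474 × 1350 = 6.40 ≈ 6.

6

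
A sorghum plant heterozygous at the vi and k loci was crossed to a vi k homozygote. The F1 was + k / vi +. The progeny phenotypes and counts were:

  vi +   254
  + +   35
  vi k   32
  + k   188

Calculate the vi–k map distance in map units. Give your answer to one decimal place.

13.2 map units

The recombinant classes are + + and vi k: 35 + 32 = 67.
Recombination frequency = 67/509 = 0.1316 ≈ 13.2%, i.e. 13.2 map units.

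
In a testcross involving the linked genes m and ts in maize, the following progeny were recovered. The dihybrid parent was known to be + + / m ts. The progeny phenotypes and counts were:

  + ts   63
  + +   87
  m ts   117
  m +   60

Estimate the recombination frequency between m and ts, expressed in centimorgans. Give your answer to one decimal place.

37.6 centimorgans

The recombinant classes are + ts and m +: 63 + 60 = 123.
Recombination frequency = 123/327 = 0.3761 ≈ 37.6%, i.e. 37.6 centimorgans.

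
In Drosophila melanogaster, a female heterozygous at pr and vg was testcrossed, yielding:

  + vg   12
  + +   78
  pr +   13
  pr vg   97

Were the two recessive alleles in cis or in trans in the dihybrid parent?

The two most frequent classes are + + (78) and pr vg (97); these are the parental (non-recombinant) types.
So the F1 carried + + on one chromosome and pr vg on the other — the recessive alleles are on the same chromosome (cis / coupling).

cis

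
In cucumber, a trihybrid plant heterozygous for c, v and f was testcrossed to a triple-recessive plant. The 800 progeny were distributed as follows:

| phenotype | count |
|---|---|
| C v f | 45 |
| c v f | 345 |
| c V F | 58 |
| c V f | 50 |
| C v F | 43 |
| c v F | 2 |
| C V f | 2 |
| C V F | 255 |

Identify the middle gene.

The two most frequent reciprocal classes, C V F and c v f, are the parental types, so the F1 was C V F / c v f.
The two rarest classes, C V f and c v F, are the double crossovers. Comparing them with the parentals, only the f allele has switched, so f is the middle locus and the order is c – f – v.

f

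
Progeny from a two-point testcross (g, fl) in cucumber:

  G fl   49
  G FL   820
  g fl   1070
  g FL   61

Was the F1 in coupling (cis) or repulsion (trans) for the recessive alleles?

cis

The two most frequent classes are G FL (820) and g fl (1070); these are the parental (non-recombinant) types.
So the F1 carried G FL on one chromosome and g fl on the other — the recessive alleles are on the same chromosome (cis / coupling).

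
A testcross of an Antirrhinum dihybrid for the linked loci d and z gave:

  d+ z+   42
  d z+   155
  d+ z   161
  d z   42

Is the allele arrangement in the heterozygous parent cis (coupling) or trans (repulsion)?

trans

The two most frequent classes are d+ z (161) and d z+ (155); these are the parental (non-recombinant) types.
So the F1 carried d+ z on one chromosome and d z+ on the other — the recessive alleles are on opposite chromosomes (trans / repulsion).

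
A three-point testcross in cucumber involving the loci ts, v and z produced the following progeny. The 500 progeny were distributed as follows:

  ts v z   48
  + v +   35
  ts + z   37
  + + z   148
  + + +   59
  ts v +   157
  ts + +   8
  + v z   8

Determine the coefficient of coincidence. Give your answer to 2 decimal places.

0.74

The two most frequent reciprocal classes, + + z and ts v +, are the parental types, so the F1 was + + z / ts v +.
The two rarest classes, + v z and ts + +, are the double crossovers. Comparing them with the parentals, only the v allele has switched, so v is the middle locus and the order is ts – v – z.
ts–v: (72 + 16)/500 = 0.1760; v–z: (107 + 16)/500 = 0.2460.
Expected DCO frequency = 0.1760 × 0.2460 ≈ 0.04330; observed = 16/500 ≈ 0.03200.
Coefficient of coincidence = 0.03200/0.04330 ≈ 0.74.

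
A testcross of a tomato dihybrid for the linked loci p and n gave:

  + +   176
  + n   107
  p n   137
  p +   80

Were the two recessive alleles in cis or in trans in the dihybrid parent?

cis

The two most frequent classes are + + (176) and p n (137); these are the parental (non-recombinant) types.
So the F1 carried + + on one chromosome and p n on the other — the recessive alleles are on the same chromosome (cis / coupling).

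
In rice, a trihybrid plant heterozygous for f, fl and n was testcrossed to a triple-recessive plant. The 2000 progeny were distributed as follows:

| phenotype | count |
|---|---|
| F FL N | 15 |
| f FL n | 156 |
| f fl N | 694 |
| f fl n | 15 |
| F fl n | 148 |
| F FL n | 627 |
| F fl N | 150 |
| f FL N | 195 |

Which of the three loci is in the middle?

n

The two most frequent reciprocal classes, F FL n and f fl N, are the parental types, so the F1 was F FL n / f fl N.
The two rarest classes, F FL N and f fl n, are the double crossovers. Comparing them with the parentals, only the n allele has switched, so n is the middle locus and the order is f – n – fl.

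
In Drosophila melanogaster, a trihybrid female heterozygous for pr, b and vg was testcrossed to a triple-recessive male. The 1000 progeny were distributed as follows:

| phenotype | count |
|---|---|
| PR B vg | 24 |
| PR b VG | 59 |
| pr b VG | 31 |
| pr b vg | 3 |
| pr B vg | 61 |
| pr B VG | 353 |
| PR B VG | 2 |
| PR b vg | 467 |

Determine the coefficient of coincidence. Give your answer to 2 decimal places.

0.67

The two most frequent reciprocal classes, pr B VG and PR b vg, are the parental types, so the F1 was pr B VG / PR b vg.
The two rarest classes, PR B VG and pr b vg, are the double crossovers. Comparing them with the parentals, only the pr allele has switched, so pr is the middle locus and the order is vg – pr – b.
vg–pr: (120 + 5)/1000 = 0.1250; pr–b: (55 + 5)/1000 = 0.0600.
Expected DCO frequency = 0.1250 × 0.0600 ≈ 0.00750; observed = 5/1000 ≈ 0.00500.
Coefficient of coincidence = 0.00500/0.00750 ≈ 0.67.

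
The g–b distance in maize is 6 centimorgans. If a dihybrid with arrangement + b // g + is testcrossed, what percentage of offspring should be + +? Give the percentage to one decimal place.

A map distance of 6 centimorgans corresponds to a recombination frequency of 0.060.
The F1 is + b / g +, so + + is a recombinant gamete class with expected frequency r/2 = 0.060/2 = 0.0300.
That is 0.0300 = 3.0% of the progeny.

3.0%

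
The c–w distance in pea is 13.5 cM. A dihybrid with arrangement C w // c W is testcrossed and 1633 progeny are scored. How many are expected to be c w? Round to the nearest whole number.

110

A map distance of 13.5 cM corresponds to a recombination frequency of 0.135.
The F1 is C w / c W, so c w is a recombinant gamete class with expected frequency r/2 = 0.135/2 = 0.0675.
Expected number = 0.0675 × 1633 = 110.23 ≈ 110.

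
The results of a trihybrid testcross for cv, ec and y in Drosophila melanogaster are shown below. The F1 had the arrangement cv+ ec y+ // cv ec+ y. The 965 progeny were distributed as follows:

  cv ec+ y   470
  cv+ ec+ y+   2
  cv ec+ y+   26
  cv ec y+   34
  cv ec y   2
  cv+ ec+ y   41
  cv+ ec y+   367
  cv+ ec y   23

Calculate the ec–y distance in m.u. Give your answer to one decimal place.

The two rarest classes, cv+ ec+ y+ and cv ec y, are the double crossovers. Comparing them with the parentals, only the ec allele has switched, so ec is the middle locus and the order is y – ec – cv.
Crossovers in the y–ec interval produce the single-crossover classes cv+ ec y and cv ec+ y+ (23 + 26 = 49) plus the double crossovers (4).
RF(y–ec) = (49 + 4) / 965 = 53/965 = 0.0549 → 5.5 m.u.

5.5 m.u.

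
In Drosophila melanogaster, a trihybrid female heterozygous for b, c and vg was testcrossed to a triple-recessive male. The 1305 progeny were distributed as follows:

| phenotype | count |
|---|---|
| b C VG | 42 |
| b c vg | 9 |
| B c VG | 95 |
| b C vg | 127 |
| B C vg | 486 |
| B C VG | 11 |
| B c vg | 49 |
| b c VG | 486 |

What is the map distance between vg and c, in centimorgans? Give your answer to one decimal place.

The two most frequent reciprocal classes, b c VG and B C vg, are the parental types, so the F1 was b c VG / B C vg.
The two rarest classes, b c vg and B C VG, are the double crossovers. Comparing them with the parentals, only the vg allele has switched, so vg is the middle locus and the order is b – vg – c.
Crossovers in the vg–c interval produce the single-crossover classes b C VG and B c vg (42 + 49 = 91) plus the double crossovers (20).
RF(vg–c) = (91 + 20) / 1305 = 111/1305 = 0.0851 → 8.5 centimorgans.

8.5 centimorgans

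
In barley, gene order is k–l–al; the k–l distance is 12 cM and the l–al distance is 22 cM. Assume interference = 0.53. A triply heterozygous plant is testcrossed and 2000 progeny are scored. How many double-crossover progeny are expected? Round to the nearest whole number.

Map distances give recombination frequencies of 0.120 and 0.220 for the two intervals.
With interference 0.53 (so coincidence = 0.47), expected double-crossover frequency = 0.120 × 0.220 × 0.47 = 0.01241.
Expected number = 0.01241 × 2000 = 24.82 ≈ 25.

25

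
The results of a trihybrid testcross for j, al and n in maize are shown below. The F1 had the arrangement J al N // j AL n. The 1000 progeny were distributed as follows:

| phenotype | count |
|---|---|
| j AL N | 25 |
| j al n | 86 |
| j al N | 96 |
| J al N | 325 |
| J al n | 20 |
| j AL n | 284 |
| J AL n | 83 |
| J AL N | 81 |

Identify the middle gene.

n

The two rarest classes, J al n and j AL N, are the double crossovers. Comparing them with the parentals, only the n allele has switched, so n is the middle locus and the order is j – n – al.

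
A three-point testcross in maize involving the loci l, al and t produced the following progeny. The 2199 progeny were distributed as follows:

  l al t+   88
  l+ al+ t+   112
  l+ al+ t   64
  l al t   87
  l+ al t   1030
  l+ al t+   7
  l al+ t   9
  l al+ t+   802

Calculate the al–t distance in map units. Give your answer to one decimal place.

7.6 map units

The two most frequent reciprocal classes, l al+ t+ and l+ al t, are the parental types, so the F1 was l al+ t+ / l+ al t.
The two rarest classes, l al+ t and l+ al t+, are the double crossovers. Comparing them with the parentals, only the t allele has switched, so t is the middle locus and the order is l – t – al.
Crossovers in the t–al interval produce the single-crossover classes l al t+ and l+ al+ t (88 + 64 = 152) plus the double crossovers (16).
RF(t–al) = (152 + 16) / 2199 = 168/2199 = 0.0764 → 7.6 map units.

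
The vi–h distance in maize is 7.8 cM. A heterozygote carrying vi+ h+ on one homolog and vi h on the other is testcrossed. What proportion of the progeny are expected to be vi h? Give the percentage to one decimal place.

46.1%

A map distance of 7.8 cM corresponds to a recombination frequency of 0.078.
The F1 is vi+ h+ / vi h, so vi h is a parental gamete class with expected frequency (1 − r)/2 = 0.922/2 = 0.4610.
That is 0.4610 = 46.1% of the progeny.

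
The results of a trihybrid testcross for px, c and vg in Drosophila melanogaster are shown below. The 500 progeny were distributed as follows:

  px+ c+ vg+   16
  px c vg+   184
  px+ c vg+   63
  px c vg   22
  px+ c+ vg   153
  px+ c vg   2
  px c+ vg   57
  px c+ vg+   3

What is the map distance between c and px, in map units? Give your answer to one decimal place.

25.0 map units

The two most frequent reciprocal classes, px c vg+ and px+ c+ vg, are the parental types, so the F1 was px c vg+ / px+ c+ vg.
The two rarest classes, px c+ vg+ and px+ c vg, are the double crossovers. Comparing them with the parentals, only the c allele has switched, so c is the middle locus and the order is vg – c – px.
Crossovers in the c–px interval produce the single-crossover classes px+ c vg+ and px c+ vg (63 + 57 = 120) plus the double crossovers (5).
RF(c–px) = (120 + 5) / 500 = 125/500 = 0.2500 → 25.0 map units.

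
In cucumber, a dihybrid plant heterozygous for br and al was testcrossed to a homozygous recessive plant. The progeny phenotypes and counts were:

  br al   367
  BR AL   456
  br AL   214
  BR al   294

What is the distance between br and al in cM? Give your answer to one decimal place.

38.2 cM

The two most frequent classes, BR AL (456) and br al (367), are the parental types, so the F1 was BR AL / br al.
The recombinant classes are BR al and br AL: 294 + 214 = 508.
Recombination frequency = 508/1331 = 0.3817 ≈ 38.2%, i.e. 38.2 cM.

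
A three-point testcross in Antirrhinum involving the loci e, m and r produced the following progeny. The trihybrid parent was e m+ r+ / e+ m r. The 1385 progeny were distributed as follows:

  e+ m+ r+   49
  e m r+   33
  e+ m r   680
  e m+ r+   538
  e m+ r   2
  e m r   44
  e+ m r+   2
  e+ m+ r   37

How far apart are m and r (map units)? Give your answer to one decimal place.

5.3 map units

The two rarest classes, e m+ r and e+ m r+, are the double crossovers. Comparing them with the parentals, only the r allele has switched, so r is the middle locus and the order is e – r – m.
Crossovers in the r–m interval produce the single-crossover classes e m r+ and e+ m+ r (33 + 37 = 70) plus the double crossovers (4).
RF(r–m) = (70 + 4) / 1385 = 74/1385 = 0.0534 → 5.3 map units.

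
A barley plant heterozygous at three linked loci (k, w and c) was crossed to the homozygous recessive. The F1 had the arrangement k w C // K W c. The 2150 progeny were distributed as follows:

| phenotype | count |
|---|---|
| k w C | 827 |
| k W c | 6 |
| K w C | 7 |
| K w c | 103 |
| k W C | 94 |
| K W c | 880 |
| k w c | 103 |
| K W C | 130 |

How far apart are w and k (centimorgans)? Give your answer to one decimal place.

The two rarest classes, K w C and k W c, are the double crossovers. Comparing them with the parentals, only the k allele has switched, so k is the middle locus and the order is c – k – w.
Crossovers in the k–w interval produce the single-crossover classes k W C and K w c (94 + 103 = 197) plus the double crossovers (13).
RF(k–w) = (197 + 13) / 2150 = 210/2150 = 0.0977 → 9.8 centimorgans.

9.8 centimorgans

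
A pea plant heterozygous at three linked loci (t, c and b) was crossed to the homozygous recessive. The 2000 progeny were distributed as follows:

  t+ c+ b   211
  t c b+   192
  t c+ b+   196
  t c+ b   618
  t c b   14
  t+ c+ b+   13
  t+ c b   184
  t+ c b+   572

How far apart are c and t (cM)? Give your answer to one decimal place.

21.5 cM

The two most frequent reciprocal classes, t+ c b+ and t c+ b, are the parental types, so the F1 was t+ c b+ / t c+ b.
The two rarest classes, t+ c+ b+ and t c b, are the double crossovers. Comparing them with the parentals, only the c allele has switched, so c is the middle locus and the order is t – c – b.
Crossovers in the t–c interval produce the single-crossover classes t c b+ and t+ c+ b (192 + 211 = 403) plus the double crossovers (27).
RF(t–c) = (403 + 27) / 2000 = 430/2000 = 0.2150 → 21.5 cM.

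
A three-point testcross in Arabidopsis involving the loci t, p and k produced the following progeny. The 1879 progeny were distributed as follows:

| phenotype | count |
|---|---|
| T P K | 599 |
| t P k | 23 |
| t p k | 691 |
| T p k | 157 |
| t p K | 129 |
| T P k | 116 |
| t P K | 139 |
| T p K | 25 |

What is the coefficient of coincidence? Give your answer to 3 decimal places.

0.895

The two most frequent reciprocal classes, T P K and t p k, are the parental types, so the F1 was T P K / t p k.
The two rarest classes, T p K and t P k, are the double crossovers. Comparing them with the parentals, only the p allele has switched, so p is the middle locus and the order is t – p – k.
t–p: (296 + 48)/1879 = 0.1831; p–k: (245 + 48)/1879 = 0.1559.
Expected DCO frequency = 0.1831 × 0.1559 ≈ 0.02855; observed = 48/1879 ≈ 0.02555.
Coefficient of coincidence = 0.02555/0.02855 ≈ 0.895.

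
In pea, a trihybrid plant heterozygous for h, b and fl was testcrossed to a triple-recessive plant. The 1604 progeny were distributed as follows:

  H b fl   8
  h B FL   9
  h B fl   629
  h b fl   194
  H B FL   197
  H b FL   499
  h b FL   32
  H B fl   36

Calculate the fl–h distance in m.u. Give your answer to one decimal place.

5.3 m.u.

The two most frequent reciprocal classes, H b FL and h B fl, are the parental types, so the F1 was H b FL / h B fl.
The two rarest classes, H b fl and h B FL, are the double crossovers. Comparing them with the parentals, only the fl allele has switched, so fl is the middle locus and the order is b – fl – h.
Crossovers in the fl–h interval produce the single-crossover classes h b FL and H B fl (32 + 36 = 68) plus the double crossovers (17).
RF(fl–h) = (68 + 17) / 1604 = 85/1604 = 0.0530 → 5.3 m.u.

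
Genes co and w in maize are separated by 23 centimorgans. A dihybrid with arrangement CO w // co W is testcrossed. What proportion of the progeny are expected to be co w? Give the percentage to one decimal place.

A map distance of 23 centimorgans corresponds to a recombination frequency of 0.230.
The F1 is CO w / co W, so co w is a recombinant gamete class with expected frequency r/2 = 0.230/2 = 0.1150.
That is 0.1150 = 11.5% of the progeny.

11.5%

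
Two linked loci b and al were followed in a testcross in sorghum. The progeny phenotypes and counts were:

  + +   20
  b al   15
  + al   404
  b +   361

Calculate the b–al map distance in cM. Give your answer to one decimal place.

The two most frequent classes, + al (404) and b + (361), are the parental types, so the F1 was + al / b +.
The recombinant classes are + + and b al: 20 + 15 = 35.
Recombination frequency = 35/800 = 0.0437 ≈ 4.4%, i.e. 4.4 cM.

4.4 cM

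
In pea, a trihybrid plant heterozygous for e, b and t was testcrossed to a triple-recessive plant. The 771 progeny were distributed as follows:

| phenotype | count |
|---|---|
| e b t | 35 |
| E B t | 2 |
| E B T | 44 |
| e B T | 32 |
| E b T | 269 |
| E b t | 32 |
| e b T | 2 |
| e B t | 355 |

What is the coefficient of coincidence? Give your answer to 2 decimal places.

0.55

The two most frequent reciprocal classes, e B t and E b T, are the parental types, so the F1 was e B t / E b T.
The two rarest classes, E B t and e b T, are the double crossovers. Comparing them with the parentals, only the e allele has switched, so e is the middle locus and the order is b – e – t.
b–e: (79 + 4)/771 = 0.1077; e–t: (64 + 4)/771 = 0.0882.
Expected DCO frequency = 0.1077 × 0.0882 ≈ 0.00950; observed = 4/771 ≈ 0.00519.
Coefficient of coincidence = 0.00519/0.00950 ≈ 0.55.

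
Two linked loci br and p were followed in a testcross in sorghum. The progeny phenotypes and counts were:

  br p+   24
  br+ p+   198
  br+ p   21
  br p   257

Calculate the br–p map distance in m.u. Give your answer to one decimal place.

The two most frequent classes, br+ p+ (198) and br p (257), are the parental types, so the F1 was br+ p+ / br p.
The recombinant classes are br+ p and br p+: 21 + 24 = 45.
Recombination frequency = 45/500 = 0.0900 ≈ 9.0%, i.e. 9.0 m.u.

9.0 m.u.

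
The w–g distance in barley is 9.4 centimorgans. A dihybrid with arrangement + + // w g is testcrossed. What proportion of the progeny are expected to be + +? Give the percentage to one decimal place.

45.3%

A map distance of 9.4 centimorgans corresponds to a recombination frequency of 0.094.
The F1 is + + / w g, so + + is a parental gamete class with expected frequency (1 − r)/2 = 0.906/2 = 0.4530.
That is 0.4530 = 45.3% of the progeny.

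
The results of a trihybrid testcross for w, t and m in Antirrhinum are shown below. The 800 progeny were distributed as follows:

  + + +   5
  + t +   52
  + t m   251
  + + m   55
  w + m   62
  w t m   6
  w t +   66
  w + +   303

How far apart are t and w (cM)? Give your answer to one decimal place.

The two most frequent reciprocal classes, w + + and + t m, are the parental types, so the F1 was w + + / + t m.
The two rarest classes, + + + and w t m, are the double crossovers. Comparing them with the parentals, only the w allele has switched, so w is the middle locus and the order is m – w – t.
Crossovers in the w–t interval produce the single-crossover classes w t + and + + m (66 + 55 = 121) plus the double crossovers (11).
RF(w–t) = (121 + 11) / 800 = 132/800 = 0.1650 → 16.5 cM.

16.5 cM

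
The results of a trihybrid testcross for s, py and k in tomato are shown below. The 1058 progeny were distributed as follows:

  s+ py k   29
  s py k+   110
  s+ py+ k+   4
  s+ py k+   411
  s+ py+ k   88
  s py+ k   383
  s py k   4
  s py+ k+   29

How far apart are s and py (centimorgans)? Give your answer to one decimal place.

19.5 centimorgans

The two most frequent reciprocal classes, s py+ k and s+ py k+, are the parental types, so the F1 was s py+ k / s+ py k+.
The two rarest classes, s py k and s+ py+ k+, are the double crossovers. Comparing them with the parentals, only the py allele has switched, so py is the middle locus and the order is s – py – k.
Crossovers in the s–py interval produce the single-crossover classes s+ py+ k and s py k+ (88 + 110 = 198) plus the double crossovers (8).
RF(s–py) = (198 + 8) / 1058 = 206/1058 = 0.1947 → 19.5 centimorgans.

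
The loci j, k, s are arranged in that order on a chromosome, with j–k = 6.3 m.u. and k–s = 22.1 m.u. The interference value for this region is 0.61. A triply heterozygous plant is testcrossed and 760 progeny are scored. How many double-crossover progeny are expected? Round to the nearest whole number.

4

Map distances give recombination frequencies of 0.063 and 0.221 for the two intervals.
With interference 0.61 (so coincidence = 0.39), expected double-crossover frequency = 0.063 × 0.221 × 0.39 = 0.00543.
Expected number = 0.00543 × 760 = 4.13 ≈ 4.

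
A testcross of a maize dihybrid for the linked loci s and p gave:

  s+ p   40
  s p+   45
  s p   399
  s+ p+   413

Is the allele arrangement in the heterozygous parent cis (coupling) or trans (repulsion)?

The two most frequent classes are s+ p+ (413) and s p (399); these are the parental (non-recombinant) types.
So the F1 carried s+ p+ on one chromosome and s p on the other — the recessive alleles are on the same chromosome (cis / coupling).

cis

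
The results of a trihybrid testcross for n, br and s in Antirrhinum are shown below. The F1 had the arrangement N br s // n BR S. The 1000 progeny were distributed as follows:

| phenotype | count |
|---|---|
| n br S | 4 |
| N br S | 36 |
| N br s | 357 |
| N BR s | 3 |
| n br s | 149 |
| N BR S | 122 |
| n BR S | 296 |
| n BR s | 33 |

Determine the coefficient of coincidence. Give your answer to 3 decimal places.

0.331

The two rarest classes, N BR s and n br S, are the double crossovers. Comparing them with the parentals, only the br allele has switched, so br is the middle locus and the order is s – br – n.
s–br: (69 + 7)/1000 = 0.0760; br–n: (271 + 7)/1000 = 0.2780.
Expected DCO frequency = 0.0760 × 0.2780 ≈ 0.02113; observed = 7/1000 ≈ 0.00700.
Coefficient of coincidence = 0.00700/0.02113 ≈ 0.331.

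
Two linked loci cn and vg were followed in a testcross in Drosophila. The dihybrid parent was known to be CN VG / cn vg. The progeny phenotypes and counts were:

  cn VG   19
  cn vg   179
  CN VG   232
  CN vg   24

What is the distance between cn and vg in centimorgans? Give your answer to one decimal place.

9.5 centimorgans

The recombinant classes are CN vg and cn VG: 24 + 19 = 43.
Recombination frequency = 43/454 = 0.0947 ≈ 9.5%, i.e. 9.5 centimorgans.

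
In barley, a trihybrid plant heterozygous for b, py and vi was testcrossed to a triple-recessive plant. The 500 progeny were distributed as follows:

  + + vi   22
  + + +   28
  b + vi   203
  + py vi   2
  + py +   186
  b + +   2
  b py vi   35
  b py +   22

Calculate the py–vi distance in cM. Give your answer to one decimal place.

13.4 cM

The two most frequent reciprocal classes, + py + and b + vi, are the parental types, so the F1 was + py + / b + vi.
The two rarest classes, + py vi and b + +, are the double crossovers. Comparing them with the parentals, only the vi allele has switched, so vi is the middle locus and the order is b – vi – py.
Crossovers in the vi–py interval produce the single-crossover classes + + + and b py vi (28 + 35 = 63) plus the double crossovers (4).
RF(vi–py) = (63 + 4) / 500 = 67/500 = 0.1340 → 13.4 cM.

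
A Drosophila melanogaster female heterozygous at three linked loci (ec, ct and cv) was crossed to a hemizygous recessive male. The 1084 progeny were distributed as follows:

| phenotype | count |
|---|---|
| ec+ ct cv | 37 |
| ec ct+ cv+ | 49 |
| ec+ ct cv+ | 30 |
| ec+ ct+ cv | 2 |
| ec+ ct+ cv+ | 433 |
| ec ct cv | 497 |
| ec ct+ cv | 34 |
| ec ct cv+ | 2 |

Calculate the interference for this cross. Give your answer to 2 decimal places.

0.29

The two most frequent reciprocal classes, ec ct cv and ec+ ct+ cv+, are the parental types, so the F1 was ec ct cv / ec+ ct+ cv+.
The two rarest classes, ec ct cv+ and ec+ ct+ cv, are the double crossovers. Comparing them with the parentals, only the cv allele has switched, so cv is the middle locus and the order is ec – cv – ct.
ec–cv: (86 + 4)/1084 = 0.0830; cv–ct: (64 + 4)/1084 = 0.0627.
Expected DCO frequency = 0.0830 × 0.0627 ≈ 0.00520; observed = 4/1084 ≈ 0.00369.
Coefficient of coincidence = 0.00369/0.00520 ≈ 0.71; interference = 1 − 0.71 = 0.29.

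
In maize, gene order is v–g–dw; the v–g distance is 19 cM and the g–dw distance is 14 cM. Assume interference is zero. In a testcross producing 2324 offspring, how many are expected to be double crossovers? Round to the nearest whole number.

Map distances give recombination frequencies of 0.190 and 0.140 for the two intervals.
With no interference, expected double-crossover frequency = 0.190 × 0.140 = 0.02660.
Expected number = 0.02660 × 2324 = 61.82 ≈ 62.

62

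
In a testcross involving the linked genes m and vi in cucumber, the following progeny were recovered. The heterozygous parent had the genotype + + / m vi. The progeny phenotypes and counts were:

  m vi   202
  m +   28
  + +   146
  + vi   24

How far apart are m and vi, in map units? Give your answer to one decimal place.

The recombinant classes are + vi and m +: 24 + 28 = 52.
Recombination frequency = 52/400 = 0.1300 ≈ 13.0%, i.e. 13.0 map units.

13.0 map units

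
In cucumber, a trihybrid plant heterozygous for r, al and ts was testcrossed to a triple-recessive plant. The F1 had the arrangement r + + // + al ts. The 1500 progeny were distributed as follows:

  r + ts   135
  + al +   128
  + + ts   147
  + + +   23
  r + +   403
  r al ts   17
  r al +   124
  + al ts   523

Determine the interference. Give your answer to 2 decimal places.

The two rarest classes, + + + and r al ts, are the double crossovers. Comparing them with the parentals, only the r allele has switched, so r is the middle locus and the order is ts – r – al.
ts–r: (263 + 40)/1500 = 0.2020; r–al: (271 + 40)/1500 = 0.2073.
Expected DCO frequency = 0.2020 × 0.2073 ≈ 0.04187; observed = 40/1500 ≈ 0.02667.
Coefficient of coincidence = 0.02667/0.04187 ≈ 0.64; interference = 1 − 0.64 = 0.36.

0.36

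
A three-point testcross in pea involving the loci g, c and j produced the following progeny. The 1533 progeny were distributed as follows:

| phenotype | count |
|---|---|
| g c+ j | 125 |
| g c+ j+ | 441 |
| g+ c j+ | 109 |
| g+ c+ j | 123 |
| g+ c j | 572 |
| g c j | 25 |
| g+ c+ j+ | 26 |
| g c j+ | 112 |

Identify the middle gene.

g

The two most frequent reciprocal classes, g+ c j and g c+ j+, are the parental types, so the F1 was g+ c j / g c+ j+.
The two rarest classes, g c j and g+ c+ j+, are the double crossovers. Comparing them with the parentals, only the g allele has switched, so g is the middle locus and the order is c – g – j.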